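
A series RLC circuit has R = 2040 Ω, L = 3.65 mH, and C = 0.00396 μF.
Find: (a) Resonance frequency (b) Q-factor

Step 1 — Resonance condition Im(Z)=0 gives ω₀ = 1/√(LC).
Step 2 — ω₀ = 1/√(0.00365·3.96e-09) = 2.63e+05 rad/s.
Step 3 — f₀ = ω₀/(2π) = 4.186e+04 Hz.
Step 4 — Series Q: Q = ω₀L/R = 2.63e+05·0.00365/2040 = 0.4706.

(a) f₀ = 4.186e+04 Hz  (b) Q = 0.4706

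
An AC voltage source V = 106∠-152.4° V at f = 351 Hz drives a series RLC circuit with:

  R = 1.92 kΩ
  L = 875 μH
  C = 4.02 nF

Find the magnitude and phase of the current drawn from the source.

Step 1 — Angular frequency: ω = 2π·f = 2π·351 = 2205 rad/s.
Step 2 — Component impedances:
  R: Z = R = 1920 Ω
  L: Z = jωL = j·2205·0.000875 = 0 + j1.93 Ω
  C: Z = 1/(jωC) = -j/(ω·C) = 0 - j1.128e+05 Ω
Step 3 — Series combination: Z_total = R + L + C = 1920 - j1.128e+05 Ω = 1.128e+05∠-89.0° Ω.
Step 4 — Source phasor: V = 106∠-152.4° V = -93.94 - j49.11 V.
Step 5 — Ohm's law: I = V / Z_total = (-93.94 - j49.11) / (1920 - j1.128e+05) = 0.0004211 - j0.00084 A.
Step 6 — Convert to polar: |I| = 0.0009396 A, ∠I = -63.4°.

I = 0.0009396∠-63.4° A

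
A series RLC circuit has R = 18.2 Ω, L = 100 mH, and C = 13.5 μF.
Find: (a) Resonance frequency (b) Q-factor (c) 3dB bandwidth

Step 1 — Resonance condition Im(Z)=0 gives ω₀ = 1/√(LC).
Step 2 — ω₀ = 1/√(0.1·1.35e-05) = 860.7 rad/s.
Step 3 — f₀ = ω₀/(2π) = 137 Hz.
Step 4 — Series Q: Q = ω₀L/R = 860.7·0.1/18.2 = 4.729.
Step 5 — 3dB bandwidth: Δω = ω₀/Q = 182 rad/s; BW = Δω/(2π) = 28.97 Hz.

(a) f₀ = 137 Hz  (b) Q = 4.729  (c) BW = 28.97 Hz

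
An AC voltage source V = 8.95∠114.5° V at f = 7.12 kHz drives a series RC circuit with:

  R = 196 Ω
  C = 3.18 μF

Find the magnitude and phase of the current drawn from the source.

Step 1 — Angular frequency: ω = 2π·f = 2π·7120 = 4.474e+04 rad/s.
Step 2 — Component impedances:
  R: Z = R = 196 Ω
  C: Z = 1/(jωC) = -j/(ω·C) = 0 - j7.029 Ω
Step 3 — Series combination: Z_total = R + C = 196 - j7.029 Ω = 196.1∠-2.1° Ω.
Step 4 — Source phasor: V = 8.95∠114.5° V = -3.712 + j8.144 V.
Step 5 — Ohm's law: I = V / Z_total = (-3.712 + j8.144) / (196 - j7.029) = -0.0204 + j0.04082 A.
Step 6 — Convert to polar: |I| = 0.04563 A, ∠I = 116.6°.

I = 0.04563∠116.6° A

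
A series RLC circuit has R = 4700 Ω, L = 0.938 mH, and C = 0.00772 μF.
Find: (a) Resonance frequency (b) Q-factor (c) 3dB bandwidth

Step 1 — Resonance condition Im(Z)=0 gives ω₀ = 1/√(LC).
Step 2 — ω₀ = 1/√(0.000938·7.72e-09) = 3.716e+05 rad/s.
Step 3 — f₀ = ω₀/(2π) = 5.914e+04 Hz.
Step 4 — Series Q: Q = ω₀L/R = 3.716e+05·0.000938/4700 = 0.07416.
Step 5 — 3dB bandwidth: Δω = ω₀/Q = 5.011e+06 rad/s; BW = Δω/(2π) = 7.975e+05 Hz.

(a) f₀ = 5.914e+04 Hz  (b) Q = 0.07416  (c) BW = 7.975e+05 Hz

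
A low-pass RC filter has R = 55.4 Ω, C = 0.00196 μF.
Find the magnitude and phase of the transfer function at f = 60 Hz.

Step 1 — Angular frequency: ω = 2π·60 = 377 rad/s.
Step 2 — Transfer function: H(jω) = 1/(1 + jωRC).
Step 3 — Denominator: 1 + jωRC = 1 + j·377·55.4·1.96e-09 = 1 + j4.094e-05.
Step 4 — H = 1 - j4.094e-05.
Step 5 — Magnitude: |H| = 1 (-0.0 dB); phase: φ = -0.0°.

|H| = 1 (-0.0 dB), φ = -0.0°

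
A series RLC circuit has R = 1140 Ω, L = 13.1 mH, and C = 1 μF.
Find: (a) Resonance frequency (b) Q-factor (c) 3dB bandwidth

Step 1 — Resonance: ω₀ = 1/√(LC) = 1/√(0.0131·1e-06) = 8737 rad/s.
Step 2 — f₀ = ω₀/(2π) = 1391 Hz.
Step 3 — Series Q: Q = ω₀L/R = 8737·0.0131/1140 = 0.1004.
Step 4 — Bandwidth: Δω = ω₀/Q = 8.702e+04 rad/s; BW = Δω/(2π) = 1.385e+04 Hz.

(a) f₀ = 1391 Hz  (b) Q = 0.1004  (c) BW = 1.385e+04 Hz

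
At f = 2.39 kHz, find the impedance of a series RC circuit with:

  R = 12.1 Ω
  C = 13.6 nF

Step 1 — Angular frequency: ω = 2π·f = 2π·2390 = 1.502e+04 rad/s.
Step 2 — Component impedances:
  R: Z = R = 12.1 Ω
  C: Z = 1/(jωC) = -j/(ω·C) = 0 - j4896 Ω
Step 3 — Series combination: Z_total = R + C = 12.1 - j4896 Ω = 4896∠-89.9° Ω.

Z = 12.1 - j4896 Ω = 4896∠-89.9° Ω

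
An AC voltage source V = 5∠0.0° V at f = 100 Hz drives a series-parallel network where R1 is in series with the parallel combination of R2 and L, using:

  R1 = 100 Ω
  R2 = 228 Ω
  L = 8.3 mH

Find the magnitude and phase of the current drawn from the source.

Step 1 — Angular frequency: ω = 2π·f = 2π·100 = 628.3 rad/s.
Step 2 — Component impedances:
  R1: Z = R = 100 Ω
  R2: Z = R = 228 Ω
  L: Z = jωL = j·628.3·0.0083 = 0 + j5.215 Ω
Step 3 — Parallel branch: R2 || L = 1/(1/R2 + 1/L) = 0.1192 + j5.212 Ω.
Step 4 — Series with R1: Z_total = R1 + (R2 || L) = 100.1 + j5.212 Ω = 100.3∠3.0° Ω.
Step 5 — Source phasor: V = 5∠0.0° V = 5 V.
Step 6 — Ohm's law: I = V / Z_total = (5) / (100.1 + j5.212) = 0.04981 - j0.002593 A.
Step 7 — Convert to polar: |I| = 0.04987 A, ∠I = -3.0°.

I = 0.04987∠-3.0° A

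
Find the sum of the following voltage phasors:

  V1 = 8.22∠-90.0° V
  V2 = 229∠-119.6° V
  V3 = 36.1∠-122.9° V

Step 1 — Convert each phasor to rectangular form:
  V1 = 8.22·(cos(-90.0°) + j·sin(-90.0°)) = 0 - j8.22 V
  V2 = 229·(cos(-119.6°) + j·sin(-119.6°)) = -113.1 - j199.1 V
  V3 = 36.1·(cos(-122.9°) + j·sin(-122.9°)) = -19.61 - j30.31 V
Step 2 — Sum components: V_total = -132.7 - j237.6 V.
Step 3 — Convert to polar: |V_total| = 272.2 V, ∠V_total = -119.2°.

V_total = 272.2∠-119.2° V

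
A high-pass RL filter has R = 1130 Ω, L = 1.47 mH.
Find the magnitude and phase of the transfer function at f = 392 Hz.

Step 1 — Angular frequency: ω = 2π·392 = 2463 rad/s.
Step 2 — Transfer function: H(jω) = jωL/(R + jωL).
Step 3 — Numerator jωL = j·3.621; denominator R + jωL = 1130 + j3.621.
Step 4 — H = 1.027e-05 + j0.003204.
Step 5 — Magnitude: |H| = 0.003204 (-49.9 dB); phase: φ = 89.8°.

|H| = 0.003204 (-49.9 dB), φ = 89.8°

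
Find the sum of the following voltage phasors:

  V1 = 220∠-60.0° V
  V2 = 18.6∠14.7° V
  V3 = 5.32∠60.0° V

Step 1 — Convert each phasor to rectangular form:
  V1 = 220·(cos(-60.0°) + j·sin(-60.0°)) = 110 - j190.5 V
  V2 = 18.6·(cos(14.7°) + j·sin(14.7°)) = 17.99 + j4.72 V
  V3 = 5.32·(cos(60.0°) + j·sin(60.0°)) = 2.66 + j4.607 V
Step 2 — Sum components: V_total = 130.7 - j181.2 V.
Step 3 — Convert to polar: |V_total| = 223.4 V, ∠V_total = -54.2°.

V_total = 223.4∠-54.2° V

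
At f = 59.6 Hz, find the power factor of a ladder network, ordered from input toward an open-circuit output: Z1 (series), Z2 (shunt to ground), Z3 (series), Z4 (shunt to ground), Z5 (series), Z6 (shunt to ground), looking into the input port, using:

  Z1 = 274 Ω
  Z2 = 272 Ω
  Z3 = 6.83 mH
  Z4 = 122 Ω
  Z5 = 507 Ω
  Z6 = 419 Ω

Step 1 — Angular frequency: ω = 2π·f = 2π·59.6 = 374.5 rad/s.
Step 2 — Component impedances:
  Z1: Z = R = 274 Ω
  Z2: Z = R = 272 Ω
  Z3: Z = jωL = j·374.5·0.00683 = 0 + j2.558 Ω
  Z4: Z = R = 122 Ω
  Z5: Z = R = 507 Ω
  Z6: Z = R = 419 Ω
Step 3 — Ladder network (open output): work backward from the far end, alternating series and parallel combinations. Z_in = 351.2 + j1.312 Ω = 351.2∠0.2° Ω.
Step 4 — Power factor: PF = cos(φ) = Re(Z)/|Z| = 351.2/351.2 = 1.
Step 5 — Type: Im(Z) = 1.312 ⇒ lagging (phase φ = 0.2°).

PF = 1 (lagging, φ = 0.2°)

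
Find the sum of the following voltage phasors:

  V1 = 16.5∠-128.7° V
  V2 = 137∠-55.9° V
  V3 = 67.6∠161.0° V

Step 1 — Convert each phasor to rectangular form:
  V1 = 16.5·(cos(-128.7°) + j·sin(-128.7°)) = -10.32 - j12.88 V
  V2 = 137·(cos(-55.9°) + j·sin(-55.9°)) = 76.81 - j113.4 V
  V3 = 67.6·(cos(161.0°) + j·sin(161.0°)) = -63.92 + j22.01 V
Step 2 — Sum components: V_total = 2.574 - j104.3 V.
Step 3 — Convert to polar: |V_total| = 104.3 V, ∠V_total = -88.6°.

V_total = 104.3∠-88.6° V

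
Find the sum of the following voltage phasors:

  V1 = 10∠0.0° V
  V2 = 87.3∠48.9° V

Step 1 — Convert each phasor to rectangular form:
  V1 = 10·(cos(0.0°) + j·sin(0.0°)) = 10 V
  V2 = 87.3·(cos(48.9°) + j·sin(48.9°)) = 57.39 + j65.79 V
Step 2 — Sum components: V_total = 67.39 + j65.79 V.
Step 3 — Convert to polar: |V_total| = 94.18 V, ∠V_total = 44.3°.

V_total = 94.18∠44.3° V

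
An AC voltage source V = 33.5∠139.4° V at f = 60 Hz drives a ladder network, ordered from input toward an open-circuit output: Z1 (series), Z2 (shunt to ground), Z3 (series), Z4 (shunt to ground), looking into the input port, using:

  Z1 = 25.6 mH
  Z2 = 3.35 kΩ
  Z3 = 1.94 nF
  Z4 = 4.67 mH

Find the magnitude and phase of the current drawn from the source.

Step 1 — Angular frequency: ω = 2π·f = 2π·60 = 377 rad/s.
Step 2 — Component impedances:
  Z1: Z = jωL = j·377·0.0256 = 0 + j9.651 Ω
  Z2: Z = R = 3350 Ω
  Z3: Z = 1/(jωC) = -j/(ω·C) = 0 - j1.367e+06 Ω
  Z4: Z = jωL = j·377·0.00467 = 0 + j1.761 Ω
Step 3 — Ladder network (open output): work backward from the far end, alternating series and parallel combinations. Z_in = 3350 + j1.443 Ω = 3350∠0.0° Ω.
Step 4 — Source phasor: V = 33.5∠139.4° V = -25.44 + j21.8 V.
Step 5 — Ohm's law: I = V / Z_total = (-25.44 + j21.8) / (3350 + j1.443) = -0.00759 + j0.006511 A.
Step 6 — Convert to polar: |I| = 0.01 A, ∠I = 139.4°.

I = 0.01∠139.4° A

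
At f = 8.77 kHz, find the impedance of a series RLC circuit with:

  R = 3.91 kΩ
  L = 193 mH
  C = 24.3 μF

Step 1 — Angular frequency: ω = 2π·f = 2π·8770 = 5.51e+04 rad/s.
Step 2 — Component impedances:
  R: Z = R = 3910 Ω
  L: Z = jωL = j·5.51e+04·0.193 = 0 + j1.063e+04 Ω
  C: Z = 1/(jωC) = -j/(ω·C) = 0 - j0.7468 Ω
Step 3 — Series combination: Z_total = R + L + C = 3910 + j1.063e+04 Ω = 1.133e+04∠69.8° Ω.

Z = 3910 + j1.063e+04 Ω = 1.133e+04∠69.8° Ω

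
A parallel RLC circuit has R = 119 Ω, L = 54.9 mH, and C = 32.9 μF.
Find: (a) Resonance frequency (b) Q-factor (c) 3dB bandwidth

Step 1 — Resonance: ω₀ = 1/√(LC) = 1/√(0.0549·3.29e-05) = 744.1 rad/s.
Step 2 — f₀ = ω₀/(2π) = 118.4 Hz.
Step 3 — Parallel Q: Q = R/(ω₀L) = 119/(744.1·0.0549) = 2.913.
Step 4 — Bandwidth: Δω = ω₀/Q = 255.4 rad/s; BW = Δω/(2π) = 40.65 Hz.

(a) f₀ = 118.4 Hz  (b) Q = 2.913  (c) BW = 40.65 Hz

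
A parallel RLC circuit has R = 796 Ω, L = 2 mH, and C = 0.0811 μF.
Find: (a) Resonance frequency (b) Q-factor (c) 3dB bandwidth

Step 1 — Resonance: ω₀ = 1/√(LC) = 1/√(0.002·8.11e-08) = 7.852e+04 rad/s.
Step 2 — f₀ = ω₀/(2π) = 1.25e+04 Hz.
Step 3 — Parallel Q: Q = R/(ω₀L) = 796/(7.852e+04·0.002) = 5.069.
Step 4 — Bandwidth: Δω = ω₀/Q = 1.549e+04 rad/s; BW = Δω/(2π) = 2465 Hz.

(a) f₀ = 1.25e+04 Hz  (b) Q = 5.069  (c) BW = 2465 Hz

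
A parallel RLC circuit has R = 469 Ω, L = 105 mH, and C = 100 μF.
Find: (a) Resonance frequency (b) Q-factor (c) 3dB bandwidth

Step 1 — Resonance: ω₀ = 1/√(LC) = 1/√(0.105·0.0001) = 308.6 rad/s.
Step 2 — f₀ = ω₀/(2π) = 49.12 Hz.
Step 3 — Parallel Q: Q = R/(ω₀L) = 469/(308.6·0.105) = 14.47.
Step 4 — Bandwidth: Δω = ω₀/Q = 21.32 rad/s; BW = Δω/(2π) = 3.393 Hz.

(a) f₀ = 49.12 Hz  (b) Q = 14.47  (c) BW = 3.393 Hz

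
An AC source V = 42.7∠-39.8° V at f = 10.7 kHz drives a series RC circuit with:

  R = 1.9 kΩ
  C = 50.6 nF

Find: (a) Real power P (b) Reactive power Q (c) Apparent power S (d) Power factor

Step 1 — Angular frequency: ω = 2π·f = 2π·1.07e+04 = 6.723e+04 rad/s.
Step 2 — Component impedances:
  R: Z = R = 1900 Ω
  C: Z = 1/(jωC) = -j/(ω·C) = 0 - j294 Ω
Step 3 — Series combination: Z_total = R + C = 1900 - j294 Ω = 1923∠-8.8° Ω.
Step 4 — Source phasor: V = 42.7∠-39.8° V = 32.81 - j27.33 V.
Step 5 — Current: I = V / Z = 0.01904 - j0.01144 A = 0.02221∠-31.0° A.
Step 6 — Complex power: S = V·I* = 0.9372 - j0.145 VA.
Step 7 — Real power: P = Re(S) = 0.9372 W.
Step 8 — Reactive power: Q = Im(S) = -0.145 VAR.
Step 9 — Apparent power: |S| = 0.9483 VA.
Step 10 — Power factor: PF = P/|S| = 0.9882 (leading).

(a) P = 0.9372 W  (b) Q = -0.145 VAR  (c) S = 0.9483 VA  (d) PF = 0.9882 (leading)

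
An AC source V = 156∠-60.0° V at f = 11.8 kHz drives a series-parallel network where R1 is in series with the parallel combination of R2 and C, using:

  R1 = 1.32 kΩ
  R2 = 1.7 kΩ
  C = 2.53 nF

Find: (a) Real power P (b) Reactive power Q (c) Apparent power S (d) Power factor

Step 1 — Angular frequency: ω = 2π·f = 2π·1.18e+04 = 7.414e+04 rad/s.
Step 2 — Component impedances:
  R1: Z = R = 1320 Ω
  R2: Z = R = 1700 Ω
  C: Z = 1/(jωC) = -j/(ω·C) = 0 - j5331 Ω
Step 3 — Parallel branch: R2 || C = 1/(1/R2 + 1/C) = 1543 - j492.1 Ω.
Step 4 — Series with R1: Z_total = R1 + (R2 || C) = 2863 - j492.1 Ω = 2905∠-9.8° Ω.
Step 5 — Source phasor: V = 156∠-60.0° V = 78 - j135.1 V.
Step 6 — Current: I = V / Z = 0.03434 - j0.04129 A = 0.0537∠-50.2° A.
Step 7 — Complex power: S = V·I* = 8.256 - j1.419 VA.
Step 8 — Real power: P = Re(S) = 8.256 W.
Step 9 — Reactive power: Q = Im(S) = -1.419 VAR.
Step 10 — Apparent power: |S| = 8.377 VA.
Step 11 — Power factor: PF = P/|S| = 0.9856 (leading).

(a) P = 8.256 W  (b) Q = -1.419 VAR  (c) S = 8.377 VA  (d) PF = 0.9856 (leading)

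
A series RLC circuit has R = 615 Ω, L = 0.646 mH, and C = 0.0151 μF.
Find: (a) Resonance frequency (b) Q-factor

Step 1 — Resonance condition Im(Z)=0 gives ω₀ = 1/√(LC).
Step 2 — ω₀ = 1/√(0.000646·1.51e-08) = 3.202e+05 rad/s.
Step 3 — f₀ = ω₀/(2π) = 5.096e+04 Hz.
Step 4 — Series Q: Q = ω₀L/R = 3.202e+05·0.000646/615 = 0.3363.

(a) f₀ = 5.096e+04 Hz  (b) Q = 0.3363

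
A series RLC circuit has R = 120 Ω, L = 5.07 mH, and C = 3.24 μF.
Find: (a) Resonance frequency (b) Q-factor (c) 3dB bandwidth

Step 1 — Resonance: ω₀ = 1/√(LC) = 1/√(0.00507·3.24e-06) = 7802 rad/s.
Step 2 — f₀ = ω₀/(2π) = 1242 Hz.
Step 3 — Series Q: Q = ω₀L/R = 7802·0.00507/120 = 0.3296.
Step 4 — Bandwidth: Δω = ω₀/Q = 2.367e+04 rad/s; BW = Δω/(2π) = 3767 Hz.

(a) f₀ = 1242 Hz  (b) Q = 0.3296  (c) BW = 3767 Hz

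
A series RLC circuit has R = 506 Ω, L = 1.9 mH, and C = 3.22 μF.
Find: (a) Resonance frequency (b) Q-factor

Step 1 — Resonance condition Im(Z)=0 gives ω₀ = 1/√(LC).
Step 2 — ω₀ = 1/√(0.0019·3.22e-06) = 1.278e+04 rad/s.
Step 3 — f₀ = ω₀/(2π) = 2035 Hz.
Step 4 — Series Q: Q = ω₀L/R = 1.278e+04·0.0019/506 = 0.04801.

(a) f₀ = 2035 Hz  (b) Q = 0.04801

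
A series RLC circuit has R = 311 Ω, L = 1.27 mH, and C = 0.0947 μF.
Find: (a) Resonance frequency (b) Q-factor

Step 1 — Resonance condition Im(Z)=0 gives ω₀ = 1/√(LC).
Step 2 — ω₀ = 1/√(0.00127·9.47e-08) = 9.118e+04 rad/s.
Step 3 — f₀ = ω₀/(2π) = 1.451e+04 Hz.
Step 4 — Series Q: Q = ω₀L/R = 9.118e+04·0.00127/311 = 0.3724.

(a) f₀ = 1.451e+04 Hz  (b) Q = 0.3724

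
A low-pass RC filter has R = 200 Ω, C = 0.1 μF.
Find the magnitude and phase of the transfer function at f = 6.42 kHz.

Step 1 — Angular frequency: ω = 2π·6420 = 4.034e+04 rad/s.
Step 2 — Transfer function: H(jω) = 1/(1 + jωRC).
Step 3 — Denominator: 1 + jωRC = 1 + j·4.034e+04·200·1e-07 = 1 + j0.8068.
Step 4 — H = 0.6057 - j0.4887.
Step 5 — Magnitude: |H| = 0.7783 (-2.2 dB); phase: φ = -38.9°.

|H| = 0.7783 (-2.2 dB), φ = -38.9°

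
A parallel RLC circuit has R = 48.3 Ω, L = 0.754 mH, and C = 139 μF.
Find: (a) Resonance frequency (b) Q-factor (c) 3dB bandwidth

Step 1 — Resonance: ω₀ = 1/√(LC) = 1/√(0.000754·0.000139) = 3089 rad/s.
Step 2 — f₀ = ω₀/(2π) = 491.6 Hz.
Step 3 — Parallel Q: Q = R/(ω₀L) = 48.3/(3089·0.000754) = 20.74.
Step 4 — Bandwidth: Δω = ω₀/Q = 148.9 rad/s; BW = Δω/(2π) = 23.71 Hz.

(a) f₀ = 491.6 Hz  (b) Q = 20.74  (c) BW = 23.71 Hz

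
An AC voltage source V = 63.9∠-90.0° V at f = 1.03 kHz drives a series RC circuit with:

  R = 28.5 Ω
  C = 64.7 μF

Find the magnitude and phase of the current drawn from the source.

Step 1 — Angular frequency: ω = 2π·f = 2π·1030 = 6472 rad/s.
Step 2 — Component impedances:
  R: Z = R = 28.5 Ω
  C: Z = 1/(jωC) = -j/(ω·C) = 0 - j2.388 Ω
Step 3 — Series combination: Z_total = R + C = 28.5 - j2.388 Ω = 28.6∠-4.8° Ω.
Step 4 — Source phasor: V = 63.9∠-90.0° V = 0 - j63.9 V.
Step 5 — Ohm's law: I = V / Z_total = (0 - j63.9) / (28.5 - j2.388) = 0.1866 - j2.226 A.
Step 6 — Convert to polar: |I| = 2.234 A, ∠I = -85.2°.

I = 2.234∠-85.2° A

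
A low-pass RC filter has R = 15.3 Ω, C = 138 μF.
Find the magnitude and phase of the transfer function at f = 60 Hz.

Step 1 — Angular frequency: ω = 2π·60 = 377 rad/s.
Step 2 — Transfer function: H(jω) = 1/(1 + jωRC).
Step 3 — Denominator: 1 + jωRC = 1 + j·377·15.3·0.000138 = 1 + j0.796.
Step 4 — H = 0.6122 - j0.4873.
Step 5 — Magnitude: |H| = 0.7824 (-2.1 dB); phase: φ = -38.5°.

|H| = 0.7824 (-2.1 dB), φ = -38.5°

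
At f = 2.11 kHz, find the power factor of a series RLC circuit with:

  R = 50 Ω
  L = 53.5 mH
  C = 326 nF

Step 1 — Angular frequency: ω = 2π·f = 2π·2110 = 1.326e+04 rad/s.
Step 2 — Component impedances:
  R: Z = R = 50 Ω
  L: Z = jωL = j·1.326e+04·0.0535 = 0 + j709.3 Ω
  C: Z = 1/(jωC) = -j/(ω·C) = 0 - j231.4 Ω
Step 3 — Series combination: Z_total = R + L + C = 50 + j477.9 Ω = 480.5∠84.0° Ω.
Step 4 — Power factor: PF = cos(φ) = Re(Z)/|Z| = 50/480.5 = 0.1041.
Step 5 — Type: Im(Z) = 477.9 ⇒ lagging (phase φ = 84.0°).

PF = 0.1041 (lagging, φ = 84.0°)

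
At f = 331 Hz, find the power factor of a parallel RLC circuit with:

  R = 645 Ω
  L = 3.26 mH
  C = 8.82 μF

Step 1 — Angular frequency: ω = 2π·f = 2π·331 = 2080 rad/s.
Step 2 — Component impedances:
  R: Z = R = 645 Ω
  L: Z = jωL = j·2080·0.00326 = 0 + j6.78 Ω
  C: Z = 1/(jωC) = -j/(ω·C) = 0 - j54.52 Ω
Step 3 — Parallel combination: 1/Z_total = 1/R + 1/L + 1/C; Z_total = 0.09294 + j7.742 Ω = 7.742∠89.3° Ω.
Step 4 — Power factor: PF = cos(φ) = Re(Z)/|Z| = 0.09294/7.742 = 0.012.
Step 5 — Type: Im(Z) = 7.742 ⇒ lagging (phase φ = 89.3°).

PF = 0.012 (lagging, φ = 89.3°)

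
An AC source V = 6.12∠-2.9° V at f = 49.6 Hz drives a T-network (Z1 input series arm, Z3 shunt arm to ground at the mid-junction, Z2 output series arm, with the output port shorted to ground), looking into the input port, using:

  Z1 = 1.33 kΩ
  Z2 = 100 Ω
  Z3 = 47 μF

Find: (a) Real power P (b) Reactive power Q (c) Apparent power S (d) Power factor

Step 1 — Angular frequency: ω = 2π·f = 2π·49.6 = 311.6 rad/s.
Step 2 — Component impedances:
  Z1: Z = R = 1330 Ω
  Z2: Z = R = 100 Ω
  Z3: Z = 1/(jωC) = -j/(ω·C) = 0 - j68.27 Ω
Step 3 — With the output port shorted to ground, the output series arm Z2 runs from the junction to ground; the shunt arm Z3 also runs from the junction to ground. They appear in parallel: Z3 || Z2 = 31.79 - j46.57 Ω.
Step 4 — Series with input arm Z1: Z_in = Z1 + (Z3 || Z2) = 1362 - j46.57 Ω = 1363∠-2.0° Ω.
Step 5 — Source phasor: V = 6.12∠-2.9° V = 6.112 - j0.3096 V.
Step 6 — Current: I = V / Z = 0.004491 - j7.38e-05 A = 0.004491∠-0.9° A.
Step 7 — Complex power: S = V·I* = 0.02747 - j0.0009394 VA.
Step 8 — Real power: P = Re(S) = 0.02747 W.
Step 9 — Reactive power: Q = Im(S) = -0.0009394 VAR.
Step 10 — Apparent power: |S| = 0.02749 VA.
Step 11 — Power factor: PF = P/|S| = 0.9994 (leading).

(a) P = 0.02747 W  (b) Q = -0.0009394 VAR  (c) S = 0.02749 VA  (d) PF = 0.9994 (leading)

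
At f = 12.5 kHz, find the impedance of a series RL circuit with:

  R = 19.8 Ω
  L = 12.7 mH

Step 1 — Angular frequency: ω = 2π·f = 2π·1.25e+04 = 7.854e+04 rad/s.
Step 2 — Component impedances:
  R: Z = R = 19.8 Ω
  L: Z = jωL = j·7.854e+04·0.0127 = 0 + j997.5 Ω
Step 3 — Series combination: Z_total = R + L = 19.8 + j997.5 Ω = 997.7∠88.9° Ω.

Z = 19.8 + j997.5 Ω = 997.7∠88.9° Ω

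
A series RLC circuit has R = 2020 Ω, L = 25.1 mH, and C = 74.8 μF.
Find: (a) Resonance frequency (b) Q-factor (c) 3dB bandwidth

Step 1 — Resonance: ω₀ = 1/√(LC) = 1/√(0.0251·7.48e-05) = 729.8 rad/s.
Step 2 — f₀ = ω₀/(2π) = 116.2 Hz.
Step 3 — Series Q: Q = ω₀L/R = 729.8·0.0251/2020 = 0.009068.
Step 4 — Bandwidth: Δω = ω₀/Q = 8.048e+04 rad/s; BW = Δω/(2π) = 1.281e+04 Hz.

(a) f₀ = 116.2 Hz  (b) Q = 0.009068  (c) BW = 1.281e+04 Hz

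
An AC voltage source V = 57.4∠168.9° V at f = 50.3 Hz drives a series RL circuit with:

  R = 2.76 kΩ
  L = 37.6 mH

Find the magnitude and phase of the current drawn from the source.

Step 1 — Angular frequency: ω = 2π·f = 2π·50.3 = 316 rad/s.
Step 2 — Component impedances:
  R: Z = R = 2760 Ω
  L: Z = jωL = j·316·0.0376 = 0 + j11.88 Ω
Step 3 — Series combination: Z_total = R + L = 2760 + j11.88 Ω = 2760∠0.2° Ω.
Step 4 — Source phasor: V = 57.4∠168.9° V = -56.33 + j11.05 V.
Step 5 — Ohm's law: I = V / Z_total = (-56.33 + j11.05) / (2760 + j11.88) = -0.02039 + j0.004092 A.
Step 6 — Convert to polar: |I| = 0.0208 A, ∠I = 168.7°.

I = 0.0208∠168.7° A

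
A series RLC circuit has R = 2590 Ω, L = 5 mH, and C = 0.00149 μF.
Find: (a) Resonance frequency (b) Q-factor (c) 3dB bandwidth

Step 1 — Resonance: ω₀ = 1/√(LC) = 1/√(0.005·1.49e-09) = 3.664e+05 rad/s.
Step 2 — f₀ = ω₀/(2π) = 5.831e+04 Hz.
Step 3 — Series Q: Q = ω₀L/R = 3.664e+05·0.005/2590 = 0.7073.
Step 4 — Bandwidth: Δω = ω₀/Q = 5.18e+05 rad/s; BW = Δω/(2π) = 8.244e+04 Hz.

(a) f₀ = 5.831e+04 Hz  (b) Q = 0.7073  (c) BW = 8.244e+04 Hz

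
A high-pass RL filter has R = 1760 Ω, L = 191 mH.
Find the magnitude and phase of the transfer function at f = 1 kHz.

Step 1 — Angular frequency: ω = 2π·1000 = 6283 rad/s.
Step 2 — Transfer function: H(jω) = jωL/(R + jωL).
Step 3 — Numerator jωL = j·1200; denominator R + jωL = 1760 + j1200.
Step 4 — H = 0.3174 + j0.4655.
Step 5 — Magnitude: |H| = 0.5634 (-5.0 dB); phase: φ = 55.7°.

|H| = 0.5634 (-5.0 dB), φ = 55.7°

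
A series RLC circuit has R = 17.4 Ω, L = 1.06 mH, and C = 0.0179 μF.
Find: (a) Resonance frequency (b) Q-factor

Step 1 — Resonance condition Im(Z)=0 gives ω₀ = 1/√(LC).
Step 2 — ω₀ = 1/√(0.00106·1.79e-08) = 2.296e+05 rad/s.
Step 3 — f₀ = ω₀/(2π) = 3.654e+04 Hz.
Step 4 — Series Q: Q = ω₀L/R = 2.296e+05·0.00106/17.4 = 13.99.

(a) f₀ = 3.654e+04 Hz  (b) Q = 13.99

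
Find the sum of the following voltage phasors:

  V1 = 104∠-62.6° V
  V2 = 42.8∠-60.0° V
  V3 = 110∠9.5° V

Step 1 — Convert each phasor to rectangular form:
  V1 = 104·(cos(-62.6°) + j·sin(-62.6°)) = 47.86 - j92.33 V
  V2 = 42.8·(cos(-60.0°) + j·sin(-60.0°)) = 21.4 - j37.07 V
  V3 = 110·(cos(9.5°) + j·sin(9.5°)) = 108.5 + j18.16 V
Step 2 — Sum components: V_total = 177.8 - j111.2 V.
Step 3 — Convert to polar: |V_total| = 209.7 V, ∠V_total = -32.0°.

V_total = 209.7∠-32.0° V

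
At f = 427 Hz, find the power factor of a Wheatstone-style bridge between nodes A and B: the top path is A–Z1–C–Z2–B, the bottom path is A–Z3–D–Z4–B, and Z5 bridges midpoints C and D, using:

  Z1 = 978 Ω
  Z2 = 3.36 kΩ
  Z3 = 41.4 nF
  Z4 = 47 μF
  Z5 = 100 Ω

Step 1 — Angular frequency: ω = 2π·f = 2π·427 = 2683 rad/s.
Step 2 — Component impedances:
  Z1: Z = R = 978 Ω
  Z2: Z = R = 3360 Ω
  Z3: Z = 1/(jωC) = -j/(ω·C) = 0 - j9003 Ω
  Z4: Z = 1/(jωC) = -j/(ω·C) = 0 - j7.93 Ω
  Z5: Z = R = 100 Ω
Step 3 — Bridge requires nodal analysis (the Z5 bridge couples midpoints C and D, so the two paths cannot be reduced to a simple series/parallel combination). Setting node B to ground and injecting 1 A at node A, the 3-node admittance system at A, C, D solves to V_A = Z_AB = 1060 - j134.1 Ω = 1069∠-7.2° Ω.
Step 4 — Power factor: PF = cos(φ) = Re(Z)/|Z| = 1060.1/1068.5 = 0.9921.
Step 5 — Type: Im(Z) = -134.1 ⇒ leading (phase φ = -7.2°).

PF = 0.9921 (leading, φ = -7.2°)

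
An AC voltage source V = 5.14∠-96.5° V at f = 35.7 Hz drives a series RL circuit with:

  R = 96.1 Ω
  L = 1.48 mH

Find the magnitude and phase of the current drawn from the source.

Step 1 — Angular frequency: ω = 2π·f = 2π·35.7 = 224.3 rad/s.
Step 2 — Component impedances:
  R: Z = R = 96.1 Ω
  L: Z = jωL = j·224.3·0.00148 = 0 + j0.332 Ω
Step 3 — Series combination: Z_total = R + L = 96.1 + j0.332 Ω = 96.1∠0.2° Ω.
Step 4 — Source phasor: V = 5.14∠-96.5° V = -0.5819 - j5.107 V.
Step 5 — Ohm's law: I = V / Z_total = (-0.5819 - j5.107) / (96.1 + j0.332) = -0.006238 - j0.05312 A.
Step 6 — Convert to polar: |I| = 0.05349 A, ∠I = -96.7°.

I = 0.05349∠-96.7° A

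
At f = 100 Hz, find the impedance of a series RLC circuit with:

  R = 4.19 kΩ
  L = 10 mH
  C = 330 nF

Step 1 — Angular frequency: ω = 2π·f = 2π·100 = 628.3 rad/s.
Step 2 — Component impedances:
  R: Z = R = 4190 Ω
  L: Z = jωL = j·628.3·0.01 = 0 + j6.283 Ω
  C: Z = 1/(jωC) = -j/(ω·C) = 0 - j4823 Ω
Step 3 — Series combination: Z_total = R + L + C = 4190 - j4817 Ω = 6384∠-49.0° Ω.

Z = 4190 - j4817 Ω = 6384∠-49.0° Ω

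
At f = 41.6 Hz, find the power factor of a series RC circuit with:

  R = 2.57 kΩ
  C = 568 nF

Step 1 — Angular frequency: ω = 2π·f = 2π·41.6 = 261.4 rad/s.
Step 2 — Component impedances:
  R: Z = R = 2570 Ω
  C: Z = 1/(jωC) = -j/(ω·C) = 0 - j6736 Ω
Step 3 — Series combination: Z_total = R + C = 2570 - j6736 Ω = 7209∠-69.1° Ω.
Step 4 — Power factor: PF = cos(φ) = Re(Z)/|Z| = 2570/7209 = 0.3565.
Step 5 — Type: Im(Z) = -6736 ⇒ leading (phase φ = -69.1°).

PF = 0.3565 (leading, φ = -69.1°)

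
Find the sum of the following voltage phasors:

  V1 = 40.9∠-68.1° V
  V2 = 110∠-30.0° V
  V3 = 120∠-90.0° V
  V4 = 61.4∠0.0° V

Step 1 — Convert each phasor to rectangular form:
  V1 = 40.9·(cos(-68.1°) + j·sin(-68.1°)) = 15.26 - j37.95 V
  V2 = 110·(cos(-30.0°) + j·sin(-30.0°)) = 95.26 - j55 V
  V3 = 120·(cos(-90.0°) + j·sin(-90.0°)) = 0 - j120 V
  V4 = 61.4·(cos(0.0°) + j·sin(0.0°)) = 61.4 V
Step 2 — Sum components: V_total = 171.9 - j212.9 V.
Step 3 — Convert to polar: |V_total| = 273.7 V, ∠V_total = -51.1°.

V_total = 273.7∠-51.1° V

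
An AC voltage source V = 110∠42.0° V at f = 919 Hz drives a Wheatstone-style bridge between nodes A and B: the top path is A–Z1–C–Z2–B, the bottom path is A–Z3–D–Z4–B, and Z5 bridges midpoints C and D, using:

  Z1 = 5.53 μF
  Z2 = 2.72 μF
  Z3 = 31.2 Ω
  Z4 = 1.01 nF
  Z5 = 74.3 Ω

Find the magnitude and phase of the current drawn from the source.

Step 1 — Angular frequency: ω = 2π·f = 2π·919 = 5774 rad/s.
Step 2 — Component impedances:
  Z1: Z = 1/(jωC) = -j/(ω·C) = 0 - j31.32 Ω
  Z2: Z = 1/(jωC) = -j/(ω·C) = 0 - j63.67 Ω
  Z3: Z = R = 31.2 Ω
  Z4: Z = 1/(jωC) = -j/(ω·C) = 0 - j1.715e+05 Ω
  Z5: Z = R = 74.3 Ω
Step 3 — Bridge requires nodal analysis (the Z5 bridge couples midpoints C and D, so the two paths cannot be reduced to a simple series/parallel combination). Setting node B to ground and injecting 1 A at node A, the 3-node admittance system at A, C, D solves to V_A = Z_AB = 8.538 - j92.41 Ω = 92.8∠-84.7° Ω.
Step 4 — Source phasor: V = 110∠42.0° V = 81.75 + j73.6 V.
Step 5 — Ohm's law: I = V / Z_total = (81.75 + j73.6) / (8.538 - j92.41) = -0.7087 + j0.9501 A.
Step 6 — Convert to polar: |I| = 1.185 A, ∠I = 126.7°.

I = 1.185∠126.7° A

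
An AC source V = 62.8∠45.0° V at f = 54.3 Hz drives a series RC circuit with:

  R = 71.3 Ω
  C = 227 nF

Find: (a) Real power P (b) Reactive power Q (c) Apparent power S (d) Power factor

Step 1 — Angular frequency: ω = 2π·f = 2π·54.3 = 341.2 rad/s.
Step 2 — Component impedances:
  R: Z = R = 71.3 Ω
  C: Z = 1/(jωC) = -j/(ω·C) = 0 - j1.291e+04 Ω
Step 3 — Series combination: Z_total = R + C = 71.3 - j1.291e+04 Ω = 1.291e+04∠-89.7° Ω.
Step 4 — Source phasor: V = 62.8∠45.0° V = 44.41 + j44.41 V.
Step 5 — Current: I = V / Z = -0.00342 + j0.003458 A = 0.004864∠134.7° A.
Step 6 — Complex power: S = V·I* = 0.001687 - j0.3054 VA.
Step 7 — Real power: P = Re(S) = 0.001687 W.
Step 8 — Reactive power: Q = Im(S) = -0.3054 VAR.
Step 9 — Apparent power: |S| = 0.3054 VA.
Step 10 — Power factor: PF = P/|S| = 0.005522 (leading).

(a) P = 0.001687 W  (b) Q = -0.3054 VAR  (c) S = 0.3054 VA  (d) PF = 0.005522 (leading)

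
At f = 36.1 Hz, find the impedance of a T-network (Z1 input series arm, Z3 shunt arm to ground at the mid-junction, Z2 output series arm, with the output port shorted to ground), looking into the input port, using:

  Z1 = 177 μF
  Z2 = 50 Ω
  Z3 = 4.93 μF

Step 1 — Angular frequency: ω = 2π·f = 2π·36.1 = 226.8 rad/s.
Step 2 — Component impedances:
  Z1: Z = 1/(jωC) = -j/(ω·C) = 0 - j24.91 Ω
  Z2: Z = R = 50 Ω
  Z3: Z = 1/(jωC) = -j/(ω·C) = 0 - j894.3 Ω
Step 3 — With the output port shorted to ground, the output series arm Z2 runs from the junction to ground; the shunt arm Z3 also runs from the junction to ground. They appear in parallel: Z3 || Z2 = 49.84 - j2.787 Ω.
Step 4 — Series with input arm Z1: Z_in = Z1 + (Z3 || Z2) = 49.84 - j27.69 Ω = 57.02∠-29.1° Ω.

Z = 49.84 - j27.69 Ω = 57.02∠-29.1° Ω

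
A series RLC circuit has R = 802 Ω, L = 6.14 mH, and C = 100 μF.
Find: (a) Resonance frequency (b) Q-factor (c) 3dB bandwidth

Step 1 — Resonance condition Im(Z)=0 gives ω₀ = 1/√(LC).
Step 2 — ω₀ = 1/√(0.00614·0.0001) = 1276 rad/s.
Step 3 — f₀ = ω₀/(2π) = 203.1 Hz.
Step 4 — Series Q: Q = ω₀L/R = 1276·0.00614/802 = 0.00977.
Step 5 — 3dB bandwidth: Δω = ω₀/Q = 1.306e+05 rad/s; BW = Δω/(2π) = 2.079e+04 Hz.

(a) f₀ = 203.1 Hz  (b) Q = 0.00977  (c) BW = 2.079e+04 Hz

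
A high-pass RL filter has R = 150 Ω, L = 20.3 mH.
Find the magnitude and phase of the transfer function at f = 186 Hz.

Step 1 — Angular frequency: ω = 2π·186 = 1169 rad/s.
Step 2 — Transfer function: H(jω) = jωL/(R + jωL).
Step 3 — Numerator jωL = j·23.72; denominator R + jωL = 150 + j23.72.
Step 4 — H = 0.0244 + j0.1543.
Step 5 — Magnitude: |H| = 0.1562 (-16.1 dB); phase: φ = 81.0°.

|H| = 0.1562 (-16.1 dB), φ = 81.0°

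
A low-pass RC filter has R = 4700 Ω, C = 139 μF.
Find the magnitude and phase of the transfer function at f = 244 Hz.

Step 1 — Angular frequency: ω = 2π·244 = 1533 rad/s.
Step 2 — Transfer function: H(jω) = 1/(1 + jωRC).
Step 3 — Denominator: 1 + jωRC = 1 + j·1533·4700·0.000139 = 1 + j1002.
Step 4 — H = 9.969e-07 - j0.0009984.
Step 5 — Magnitude: |H| = 0.0009984 (-60.0 dB); phase: φ = -89.9°.

|H| = 0.0009984 (-60.0 dB), φ = -89.9°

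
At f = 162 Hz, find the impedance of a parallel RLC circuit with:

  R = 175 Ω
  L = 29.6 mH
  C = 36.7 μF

Step 1 — Angular frequency: ω = 2π·f = 2π·162 = 1018 rad/s.
Step 2 — Component impedances:
  R: Z = R = 175 Ω
  L: Z = jωL = j·1018·0.0296 = 0 + j30.13 Ω
  C: Z = 1/(jωC) = -j/(ω·C) = 0 - j26.77 Ω
Step 3 — Parallel combination: 1/Z_total = 1/R + 1/L + 1/C; Z_total = 114.3 - j83.3 Ω = 141.4∠-36.1° Ω.

Z = 114.3 - j83.3 Ω = 141.4∠-36.1° Ω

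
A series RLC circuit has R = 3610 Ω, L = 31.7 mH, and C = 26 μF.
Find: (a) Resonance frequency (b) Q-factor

Step 1 — Resonance condition Im(Z)=0 gives ω₀ = 1/√(LC).
Step 2 — ω₀ = 1/√(0.0317·2.6e-05) = 1101 rad/s.
Step 3 — f₀ = ω₀/(2π) = 175.3 Hz.
Step 4 — Series Q: Q = ω₀L/R = 1101·0.0317/3610 = 0.009672.

(a) f₀ = 175.3 Hz  (b) Q = 0.009672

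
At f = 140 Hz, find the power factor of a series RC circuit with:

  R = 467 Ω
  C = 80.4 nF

Step 1 — Angular frequency: ω = 2π·f = 2π·140 = 879.6 rad/s.
Step 2 — Component impedances:
  R: Z = R = 467 Ω
  C: Z = 1/(jωC) = -j/(ω·C) = 0 - j1.414e+04 Ω
Step 3 — Series combination: Z_total = R + C = 467 - j1.414e+04 Ω = 1.415e+04∠-88.1° Ω.
Step 4 — Power factor: PF = cos(φ) = Re(Z)/|Z| = 467/14147 = 0.03301.
Step 5 — Type: Im(Z) = -1.414e+04 ⇒ leading (phase φ = -88.1°).

PF = 0.03301 (leading, φ = -88.1°)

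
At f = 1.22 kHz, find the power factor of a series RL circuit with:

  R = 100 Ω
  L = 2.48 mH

Step 1 — Angular frequency: ω = 2π·f = 2π·1220 = 7665 rad/s.
Step 2 — Component impedances:
  R: Z = R = 100 Ω
  L: Z = jωL = j·7665·0.00248 = 0 + j19.01 Ω
Step 3 — Series combination: Z_total = R + L = 100 + j19.01 Ω = 101.8∠10.8° Ω.
Step 4 — Power factor: PF = cos(φ) = Re(Z)/|Z| = 100/101.79 = 0.9824.
Step 5 — Type: Im(Z) = 19.01 ⇒ lagging (phase φ = 10.8°).

PF = 0.9824 (lagging, φ = 10.8°)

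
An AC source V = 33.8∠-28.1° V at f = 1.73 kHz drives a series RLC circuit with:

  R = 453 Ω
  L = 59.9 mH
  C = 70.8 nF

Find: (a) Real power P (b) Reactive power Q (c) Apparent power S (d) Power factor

Step 1 — Angular frequency: ω = 2π·f = 2π·1730 = 1.087e+04 rad/s.
Step 2 — Component impedances:
  R: Z = R = 453 Ω
  L: Z = jωL = j·1.087e+04·0.0599 = 0 + j651.1 Ω
  C: Z = 1/(jωC) = -j/(ω·C) = 0 - j1299 Ω
Step 3 — Series combination: Z_total = R + L + C = 453 - j648.3 Ω = 790.9∠-55.1° Ω.
Step 4 — Source phasor: V = 33.8∠-28.1° V = 29.82 - j15.92 V.
Step 5 — Current: I = V / Z = 0.03809 + j0.01937 A = 0.04274∠27.0° A.
Step 6 — Complex power: S = V·I* = 0.8274 - j1.184 VA.
Step 7 — Real power: P = Re(S) = 0.8274 W.
Step 8 — Reactive power: Q = Im(S) = -1.184 VAR.
Step 9 — Apparent power: |S| = 1.445 VA.
Step 10 — Power factor: PF = P/|S| = 0.5728 (leading).

(a) P = 0.8274 W  (b) Q = -1.184 VAR  (c) S = 1.445 VA  (d) PF = 0.5728 (leading)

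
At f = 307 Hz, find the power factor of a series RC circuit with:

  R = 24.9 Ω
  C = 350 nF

Step 1 — Angular frequency: ω = 2π·f = 2π·307 = 1929 rad/s.
Step 2 — Component impedances:
  R: Z = R = 24.9 Ω
  C: Z = 1/(jωC) = -j/(ω·C) = 0 - j1481 Ω
Step 3 — Series combination: Z_total = R + C = 24.9 - j1481 Ω = 1481∠-89.0° Ω.
Step 4 — Power factor: PF = cos(φ) = Re(Z)/|Z| = 24.9/1481 = 0.01681.
Step 5 — Type: Im(Z) = -1481 ⇒ leading (phase φ = -89.0°).

PF = 0.01681 (leading, φ = -89.0°)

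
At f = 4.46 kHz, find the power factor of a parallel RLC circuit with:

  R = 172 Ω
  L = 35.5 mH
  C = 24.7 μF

Step 1 — Angular frequency: ω = 2π·f = 2π·4460 = 2.802e+04 rad/s.
Step 2 — Component impedances:
  R: Z = R = 172 Ω
  L: Z = jωL = j·2.802e+04·0.0355 = 0 + j994.8 Ω
  C: Z = 1/(jωC) = -j/(ω·C) = 0 - j1.445 Ω
Step 3 — Parallel combination: 1/Z_total = 1/R + 1/L + 1/C; Z_total = 0.01217 - j1.447 Ω = 1.447∠-89.5° Ω.
Step 4 — Power factor: PF = cos(φ) = Re(Z)/|Z| = 0.01217/1.4468 = 0.008412.
Step 5 — Type: Im(Z) = -1.447 ⇒ leading (phase φ = -89.5°).

PF = 0.008412 (leading, φ = -89.5°)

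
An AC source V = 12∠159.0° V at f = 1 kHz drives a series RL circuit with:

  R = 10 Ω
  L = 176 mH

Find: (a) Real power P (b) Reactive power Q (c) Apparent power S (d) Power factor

Step 1 — Angular frequency: ω = 2π·f = 2π·1000 = 6283 rad/s.
Step 2 — Component impedances:
  R: Z = R = 10 Ω
  L: Z = jωL = j·6283·0.176 = 0 + j1106 Ω
Step 3 — Series combination: Z_total = R + L = 10 + j1106 Ω = 1106∠89.5° Ω.
Step 4 — Source phasor: V = 12∠159.0° V = -11.2 + j4.3 V.
Step 5 — Current: I = V / Z = 0.003797 + j0.01017 A = 0.01085∠69.5° A.
Step 6 — Complex power: S = V·I* = 0.001177 + j0.1302 VA.
Step 7 — Real power: P = Re(S) = 0.001177 W.
Step 8 — Reactive power: Q = Im(S) = 0.1302 VAR.
Step 9 — Apparent power: |S| = 0.1302 VA.
Step 10 — Power factor: PF = P/|S| = 0.009043 (lagging).

(a) P = 0.001177 W  (b) Q = 0.1302 VAR  (c) S = 0.1302 VA  (d) PF = 0.009043 (lagging)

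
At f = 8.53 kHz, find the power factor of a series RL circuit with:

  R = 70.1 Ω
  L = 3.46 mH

Step 1 — Angular frequency: ω = 2π·f = 2π·8530 = 5.36e+04 rad/s.
Step 2 — Component impedances:
  R: Z = R = 70.1 Ω
  L: Z = jωL = j·5.36e+04·0.00346 = 0 + j185.4 Ω
Step 3 — Series combination: Z_total = R + L = 70.1 + j185.4 Ω = 198.2∠69.3° Ω.
Step 4 — Power factor: PF = cos(φ) = Re(Z)/|Z| = 70.1/198.25 = 0.3536.
Step 5 — Type: Im(Z) = 185.4 ⇒ lagging (phase φ = 69.3°).

PF = 0.3536 (lagging, φ = 69.3°)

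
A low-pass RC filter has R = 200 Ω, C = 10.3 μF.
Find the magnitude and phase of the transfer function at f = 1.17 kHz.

Step 1 — Angular frequency: ω = 2π·1170 = 7351 rad/s.
Step 2 — Transfer function: H(jω) = 1/(1 + jωRC).
Step 3 — Denominator: 1 + jωRC = 1 + j·7351·200·1.03e-05 = 1 + j15.14.
Step 4 — H = 0.004342 - j0.06575.
Step 5 — Magnitude: |H| = 0.06589 (-23.6 dB); phase: φ = -86.2°.

|H| = 0.06589 (-23.6 dB), φ = -86.2°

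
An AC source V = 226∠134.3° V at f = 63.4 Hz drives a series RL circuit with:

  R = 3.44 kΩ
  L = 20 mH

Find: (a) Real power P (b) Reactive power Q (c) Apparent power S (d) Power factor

Step 1 — Angular frequency: ω = 2π·f = 2π·63.4 = 398.4 rad/s.
Step 2 — Component impedances:
  R: Z = R = 3440 Ω
  L: Z = jωL = j·398.4·0.02 = 0 + j7.967 Ω
Step 3 — Series combination: Z_total = R + L = 3440 + j7.967 Ω = 3440∠0.1° Ω.
Step 4 — Source phasor: V = 226∠134.3° V = -157.8 + j161.7 V.
Step 5 — Current: I = V / Z = -0.04578 + j0.04713 A = 0.0657∠134.2° A.
Step 6 — Complex power: S = V·I* = 14.85 + j0.03439 VA.
Step 7 — Real power: P = Re(S) = 14.85 W.
Step 8 — Reactive power: Q = Im(S) = 0.03439 VAR.
Step 9 — Apparent power: |S| = 14.85 VA.
Step 10 — Power factor: PF = P/|S| = 1 (lagging).

(a) P = 14.85 W  (b) Q = 0.03439 VAR  (c) S = 14.85 VA  (d) PF = 1 (lagging)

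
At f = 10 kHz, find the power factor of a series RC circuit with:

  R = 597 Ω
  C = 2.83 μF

Step 1 — Angular frequency: ω = 2π·f = 2π·1e+04 = 6.283e+04 rad/s.
Step 2 — Component impedances:
  R: Z = R = 597 Ω
  C: Z = 1/(jωC) = -j/(ω·C) = 0 - j5.624 Ω
Step 3 — Series combination: Z_total = R + C = 597 - j5.624 Ω = 597∠-0.5° Ω.
Step 4 — Power factor: PF = cos(φ) = Re(Z)/|Z| = 597/597 = 1.
Step 5 — Type: Im(Z) = -5.624 ⇒ leading (phase φ = -0.5°).

PF = 1 (leading, φ = -0.5°)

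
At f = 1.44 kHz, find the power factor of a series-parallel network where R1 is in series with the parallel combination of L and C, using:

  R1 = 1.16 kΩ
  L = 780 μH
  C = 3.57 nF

Step 1 — Angular frequency: ω = 2π·f = 2π·1440 = 9048 rad/s.
Step 2 — Component impedances:
  R1: Z = R = 1160 Ω
  L: Z = jωL = j·9048·0.00078 = 0 + j7.057 Ω
  C: Z = 1/(jωC) = -j/(ω·C) = 0 - j3.096e+04 Ω
Step 3 — Parallel branch: L || C = 1/(1/L + 1/C) = 0 + j7.059 Ω.
Step 4 — Series with R1: Z_total = R1 + (L || C) = 1160 + j7.059 Ω = 1160∠0.3° Ω.
Step 5 — Power factor: PF = cos(φ) = Re(Z)/|Z| = 1160/1160 = 1.
Step 6 — Type: Im(Z) = 7.059 ⇒ lagging (phase φ = 0.3°).

PF = 1 (lagging, φ = 0.3°)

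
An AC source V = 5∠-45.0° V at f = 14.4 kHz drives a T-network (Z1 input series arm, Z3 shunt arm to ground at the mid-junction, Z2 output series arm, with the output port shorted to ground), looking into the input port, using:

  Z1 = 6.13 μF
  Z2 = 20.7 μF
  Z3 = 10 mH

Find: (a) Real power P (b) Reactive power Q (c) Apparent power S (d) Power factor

Step 1 — Angular frequency: ω = 2π·f = 2π·1.44e+04 = 9.048e+04 rad/s.
Step 2 — Component impedances:
  Z1: Z = 1/(jωC) = -j/(ω·C) = 0 - j1.803 Ω
  Z2: Z = 1/(jωC) = -j/(ω·C) = 0 - j0.5339 Ω
  Z3: Z = jωL = j·9.048e+04·0.01 = 0 + j904.8 Ω
Step 3 — With the output port shorted to ground, the output series arm Z2 runs from the junction to ground; the shunt arm Z3 also runs from the junction to ground. They appear in parallel: Z3 || Z2 = 0 - j0.5342 Ω.
Step 4 — Series with input arm Z1: Z_in = Z1 + (Z3 || Z2) = 0 - j2.337 Ω = 2.337∠-90.0° Ω.
Step 5 — Source phasor: V = 5∠-45.0° V = 3.536 - j3.536 V.
Step 6 — Current: I = V / Z = 1.513 + j1.513 A = 2.139∠45.0° A.
Step 7 — Complex power: S = V·I* = 0 - j10.7 VA.
Step 8 — Real power: P = Re(S) = 0 W.
Step 9 — Reactive power: Q = Im(S) = -10.7 VAR.
Step 10 — Apparent power: |S| = 10.7 VA.
Step 11 — Power factor: PF = P/|S| = 0 (leading).

(a) P = 0 W  (b) Q = -10.7 VAR  (c) S = 10.7 VA  (d) PF = 0 (leading)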